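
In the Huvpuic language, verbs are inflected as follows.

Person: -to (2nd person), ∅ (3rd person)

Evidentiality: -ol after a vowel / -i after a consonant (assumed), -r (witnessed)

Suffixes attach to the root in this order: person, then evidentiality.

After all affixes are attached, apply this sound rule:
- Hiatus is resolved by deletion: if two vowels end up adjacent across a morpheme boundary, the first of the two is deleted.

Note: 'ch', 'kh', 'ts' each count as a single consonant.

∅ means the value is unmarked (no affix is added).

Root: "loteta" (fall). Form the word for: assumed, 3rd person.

person = 3rd person: zero marking, form stays loteta.
Attach evidentiality assumed -ol (after vowel 'a') → lotetaol.
Apply vowel deletion: lotetaol → lotetol.

lotetol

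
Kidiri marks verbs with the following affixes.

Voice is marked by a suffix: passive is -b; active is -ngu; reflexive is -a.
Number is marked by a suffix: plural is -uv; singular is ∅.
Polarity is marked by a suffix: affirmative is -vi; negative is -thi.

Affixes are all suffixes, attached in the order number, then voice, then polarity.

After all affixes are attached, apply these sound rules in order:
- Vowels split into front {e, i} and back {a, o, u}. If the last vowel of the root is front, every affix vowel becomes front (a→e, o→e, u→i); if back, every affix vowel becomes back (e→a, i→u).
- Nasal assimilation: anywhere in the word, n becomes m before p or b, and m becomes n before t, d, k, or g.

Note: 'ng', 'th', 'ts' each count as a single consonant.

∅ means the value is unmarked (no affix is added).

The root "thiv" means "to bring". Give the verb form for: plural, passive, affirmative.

thivivbvi

Attach number plural -uv → thivuv.
Attach voice passive -b → thivuvb.
Attach polarity affirmative -vi → thivuvbvi.
Apply vowel harmony: thivuvbvi → thivivbvi.
Nasal assimilation: no change.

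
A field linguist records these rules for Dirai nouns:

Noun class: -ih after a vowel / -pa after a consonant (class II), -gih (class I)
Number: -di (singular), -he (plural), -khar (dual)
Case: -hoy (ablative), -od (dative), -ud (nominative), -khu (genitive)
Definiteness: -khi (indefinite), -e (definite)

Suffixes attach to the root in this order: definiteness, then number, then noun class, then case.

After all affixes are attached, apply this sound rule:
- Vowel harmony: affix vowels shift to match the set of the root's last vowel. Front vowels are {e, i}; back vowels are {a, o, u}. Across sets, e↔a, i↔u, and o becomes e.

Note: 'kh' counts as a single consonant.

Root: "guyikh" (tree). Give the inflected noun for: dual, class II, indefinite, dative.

guyikhkhikherpeed

Attach definiteness indefinite -khi → guyikhkhi.
Attach number dual -khar → guyikhkhikhar.
Attach noun class class II -pa (after consonant 'r') → guyikhkhikharpa.
Attach case dative -od → guyikhkhikharpaod.
Apply vowel harmony: guyikhkhikharpaod → guyikhkhikherpeed.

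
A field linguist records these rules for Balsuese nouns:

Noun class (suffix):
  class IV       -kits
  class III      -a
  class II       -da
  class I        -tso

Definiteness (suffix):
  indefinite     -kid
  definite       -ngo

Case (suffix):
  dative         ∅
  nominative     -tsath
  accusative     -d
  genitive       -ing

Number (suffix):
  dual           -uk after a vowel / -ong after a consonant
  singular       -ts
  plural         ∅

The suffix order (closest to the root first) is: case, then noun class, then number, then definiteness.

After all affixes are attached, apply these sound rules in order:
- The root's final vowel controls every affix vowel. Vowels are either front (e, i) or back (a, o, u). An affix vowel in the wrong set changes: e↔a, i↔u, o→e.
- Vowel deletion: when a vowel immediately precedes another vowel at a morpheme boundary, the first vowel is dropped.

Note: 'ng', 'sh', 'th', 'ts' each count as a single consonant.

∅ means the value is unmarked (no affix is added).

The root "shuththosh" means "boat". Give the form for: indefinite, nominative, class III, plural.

shuththoshtsathakud

Attach case nominative -tsath → shuththoshtsath.
Attach noun class class III -a → shuththoshtsatha.
number = plural: zero marking, form stays shuththoshtsatha.
Attach definiteness indefinite -kid → shuththoshtsathakid.
Apply vowel harmony: shuththoshtsathakid → shuththoshtsathakud.
Vowel deletion: no change.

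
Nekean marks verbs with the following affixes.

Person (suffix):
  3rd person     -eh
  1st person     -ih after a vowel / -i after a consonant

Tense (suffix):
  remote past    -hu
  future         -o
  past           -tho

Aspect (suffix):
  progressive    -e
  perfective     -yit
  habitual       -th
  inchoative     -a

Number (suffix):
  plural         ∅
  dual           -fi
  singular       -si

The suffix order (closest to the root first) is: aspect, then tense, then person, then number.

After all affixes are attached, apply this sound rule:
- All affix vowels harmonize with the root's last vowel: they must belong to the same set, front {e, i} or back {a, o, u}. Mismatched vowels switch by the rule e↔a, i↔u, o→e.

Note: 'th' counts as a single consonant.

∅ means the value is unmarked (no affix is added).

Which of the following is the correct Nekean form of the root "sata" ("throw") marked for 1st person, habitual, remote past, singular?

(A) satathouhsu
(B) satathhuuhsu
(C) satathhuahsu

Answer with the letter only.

B

Attach aspect habitual -th → satath.
Attach tense remote past -hu → satathhu.
Attach person 1st person -ih (after vowel 'u') → satathhuih.
Attach number singular -si → satathhuihsi.
Apply vowel harmony: satathhuihsi → satathhuuhsu.
So the correct form is satathhuuhsu, option (B).
(C) satathhuahsu is wrong: it uses 3rd person instead of 1st person for person.
(A) satathouhsu is wrong: it uses future instead of remote past for tense.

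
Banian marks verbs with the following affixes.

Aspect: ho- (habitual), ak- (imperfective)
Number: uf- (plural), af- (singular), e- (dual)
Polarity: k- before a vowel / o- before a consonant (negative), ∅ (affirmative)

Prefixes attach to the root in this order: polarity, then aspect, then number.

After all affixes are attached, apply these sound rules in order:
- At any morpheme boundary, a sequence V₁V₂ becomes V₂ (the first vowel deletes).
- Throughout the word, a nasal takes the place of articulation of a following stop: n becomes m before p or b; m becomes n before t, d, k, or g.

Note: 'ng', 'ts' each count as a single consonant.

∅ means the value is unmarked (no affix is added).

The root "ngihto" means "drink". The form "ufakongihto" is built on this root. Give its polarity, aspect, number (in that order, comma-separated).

Segment: uf-ak-o-ngihto.
polarity: k/o- → negative.
aspect: ak- → imperfective.
number: uf- → plural.

negative, imperfective, plural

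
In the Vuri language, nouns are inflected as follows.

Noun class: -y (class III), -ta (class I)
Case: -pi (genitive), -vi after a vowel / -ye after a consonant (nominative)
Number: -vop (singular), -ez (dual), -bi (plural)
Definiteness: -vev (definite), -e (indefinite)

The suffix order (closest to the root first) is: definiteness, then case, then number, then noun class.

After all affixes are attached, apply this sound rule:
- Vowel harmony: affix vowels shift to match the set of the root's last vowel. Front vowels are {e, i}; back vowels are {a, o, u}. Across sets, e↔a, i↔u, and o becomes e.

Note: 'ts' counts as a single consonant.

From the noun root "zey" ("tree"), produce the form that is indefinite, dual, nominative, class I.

zeyeviezte

Attach definiteness indefinite -e → zeye.
Attach case nominative -vi (after vowel 'e') → zeyevi.
Attach number dual -ez → zeyeviez.
Attach noun class class I -ta → zeyeviezta.
Apply vowel harmony: zeyeviezta → zeyeviezte.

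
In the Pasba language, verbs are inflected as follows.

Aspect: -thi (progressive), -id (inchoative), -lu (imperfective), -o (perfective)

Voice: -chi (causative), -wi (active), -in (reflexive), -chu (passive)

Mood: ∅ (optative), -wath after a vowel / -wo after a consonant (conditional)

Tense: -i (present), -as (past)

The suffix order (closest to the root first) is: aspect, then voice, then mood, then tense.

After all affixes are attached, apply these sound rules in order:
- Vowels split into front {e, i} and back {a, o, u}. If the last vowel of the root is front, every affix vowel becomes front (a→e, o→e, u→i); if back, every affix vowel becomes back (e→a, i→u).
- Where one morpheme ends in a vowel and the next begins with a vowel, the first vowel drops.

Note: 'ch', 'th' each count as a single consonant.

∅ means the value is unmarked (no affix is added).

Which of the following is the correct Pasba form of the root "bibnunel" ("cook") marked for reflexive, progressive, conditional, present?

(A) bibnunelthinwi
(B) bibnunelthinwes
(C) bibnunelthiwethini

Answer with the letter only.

A

Attach aspect progressive -thi → bibnunelthi.
Attach voice reflexive -in → bibnunelthiin.
Attach mood conditional -wo (after consonant 'n') → bibnunelthiinwo.
Attach tense present -i → bibnunelthiinwoi.
Apply vowel harmony: bibnunelthiinwoi → bibnunelthiinwei.
Apply vowel deletion: bibnunelthiinwei → bibnunelthinwi.
So the correct form is bibnunelthinwi, option (A).
(C) bibnunelthiwethini is wrong: it has the affixes in the wrong order.
(B) bibnunelthinwes is wrong: it uses past instead of present for tense.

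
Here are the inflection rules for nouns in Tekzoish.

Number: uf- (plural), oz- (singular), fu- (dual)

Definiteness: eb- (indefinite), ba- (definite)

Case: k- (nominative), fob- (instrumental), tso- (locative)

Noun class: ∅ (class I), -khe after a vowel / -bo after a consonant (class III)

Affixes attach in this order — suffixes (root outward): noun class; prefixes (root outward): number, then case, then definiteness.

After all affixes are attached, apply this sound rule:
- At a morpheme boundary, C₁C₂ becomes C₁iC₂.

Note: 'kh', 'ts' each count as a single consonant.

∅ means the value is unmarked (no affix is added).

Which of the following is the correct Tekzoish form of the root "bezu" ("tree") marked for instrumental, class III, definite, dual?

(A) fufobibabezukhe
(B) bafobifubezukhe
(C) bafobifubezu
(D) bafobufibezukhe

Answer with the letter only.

B

Attach number dual fu- → fubezu.
Attach case instrumental fob- → fobfubezu.
Attach definiteness definite ba- → bafobfubezu.
Attach noun class class III -khe (after vowel 'u') → bafobfubezukhe.
Apply epenthesis: bafobfubezukhe → bafobifubezukhe.
So the correct form is bafobifubezukhe, option (B).
(C) bafobifubezu is wrong: it uses class I instead of class III for noun class.
(D) bafobufibezukhe is wrong: it uses plural instead of dual for number.
(A) fufobibabezukhe is wrong: it has the affixes in the wrong order.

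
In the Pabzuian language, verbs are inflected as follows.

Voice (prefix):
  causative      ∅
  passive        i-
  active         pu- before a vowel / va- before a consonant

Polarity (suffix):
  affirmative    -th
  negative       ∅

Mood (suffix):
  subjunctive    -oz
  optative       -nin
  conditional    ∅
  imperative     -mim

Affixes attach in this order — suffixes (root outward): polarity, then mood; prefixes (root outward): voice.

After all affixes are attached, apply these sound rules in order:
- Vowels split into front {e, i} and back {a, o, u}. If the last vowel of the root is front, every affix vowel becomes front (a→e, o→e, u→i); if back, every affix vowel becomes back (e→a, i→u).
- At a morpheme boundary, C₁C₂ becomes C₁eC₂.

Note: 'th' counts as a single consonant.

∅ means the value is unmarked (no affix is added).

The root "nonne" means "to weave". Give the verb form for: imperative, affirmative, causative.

voice = causative: zero marking, form stays nonne.
Attach polarity affirmative -th → nonneth.
Attach mood imperative -mim → nonnethmim.
Vowel harmony: no change.
Apply epenthesis: nonnethmim → nonnethemim.

nonnethemim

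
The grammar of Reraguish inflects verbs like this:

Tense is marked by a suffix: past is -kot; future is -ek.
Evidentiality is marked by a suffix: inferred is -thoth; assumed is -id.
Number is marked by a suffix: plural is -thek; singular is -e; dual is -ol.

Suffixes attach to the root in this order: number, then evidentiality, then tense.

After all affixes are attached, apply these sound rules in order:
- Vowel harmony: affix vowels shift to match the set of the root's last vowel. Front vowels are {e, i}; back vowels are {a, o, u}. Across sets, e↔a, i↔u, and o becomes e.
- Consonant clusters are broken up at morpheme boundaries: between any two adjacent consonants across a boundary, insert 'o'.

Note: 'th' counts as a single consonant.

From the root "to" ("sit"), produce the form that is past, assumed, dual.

tooludokot

Attach number dual -ol → tool.
Attach evidentiality assumed -id → toolid.
Attach tense past -kot → toolidkot.
Apply vowel harmony: toolidkot → tooludkot.
Apply epenthesis: tooludkot → tooludokot.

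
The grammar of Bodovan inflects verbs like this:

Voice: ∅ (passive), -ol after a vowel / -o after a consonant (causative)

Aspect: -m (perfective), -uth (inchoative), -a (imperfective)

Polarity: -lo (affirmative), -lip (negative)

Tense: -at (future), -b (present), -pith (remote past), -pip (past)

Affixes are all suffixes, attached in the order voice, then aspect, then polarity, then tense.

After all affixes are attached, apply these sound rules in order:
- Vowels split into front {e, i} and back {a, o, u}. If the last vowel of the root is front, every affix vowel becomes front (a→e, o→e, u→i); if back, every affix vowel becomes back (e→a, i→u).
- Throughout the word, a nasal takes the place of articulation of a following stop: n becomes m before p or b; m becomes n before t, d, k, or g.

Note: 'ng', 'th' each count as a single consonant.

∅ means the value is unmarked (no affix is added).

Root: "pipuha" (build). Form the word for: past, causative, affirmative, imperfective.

Attach voice causative -ol (after vowel 'a') → pipuhaol.
Attach aspect imperfective -a → pipuhaola.
Attach polarity affirmative -lo → pipuhaolalo.
Attach tense past -pip → pipuhaolalopip.
Apply vowel harmony: pipuhaolalopip → pipuhaolalopup.
Nasal assimilation: no change.

pipuhaolalopup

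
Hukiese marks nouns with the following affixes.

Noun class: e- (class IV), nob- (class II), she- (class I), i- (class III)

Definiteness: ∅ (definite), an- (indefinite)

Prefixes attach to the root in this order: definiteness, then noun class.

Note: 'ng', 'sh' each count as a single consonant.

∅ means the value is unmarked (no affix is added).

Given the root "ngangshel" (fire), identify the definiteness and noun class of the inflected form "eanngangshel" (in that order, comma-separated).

Segment: e-an-ngangshel.
definiteness: an- → indefinite.
noun class: e- → class IV.

indefinite, class IV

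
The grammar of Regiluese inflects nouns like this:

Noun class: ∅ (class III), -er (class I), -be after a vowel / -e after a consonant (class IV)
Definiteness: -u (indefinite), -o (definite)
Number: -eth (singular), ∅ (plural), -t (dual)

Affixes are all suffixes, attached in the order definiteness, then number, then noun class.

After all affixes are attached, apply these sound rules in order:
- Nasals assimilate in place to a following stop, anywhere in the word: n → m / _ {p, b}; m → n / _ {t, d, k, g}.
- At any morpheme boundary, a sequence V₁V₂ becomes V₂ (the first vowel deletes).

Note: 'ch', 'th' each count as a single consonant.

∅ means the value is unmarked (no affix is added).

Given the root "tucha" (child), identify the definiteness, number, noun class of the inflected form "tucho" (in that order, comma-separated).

definite, plural, class III

Segment: tucha-o.
definiteness: -o → definite.
number: ∅ → plural.
noun class: ∅ → class III.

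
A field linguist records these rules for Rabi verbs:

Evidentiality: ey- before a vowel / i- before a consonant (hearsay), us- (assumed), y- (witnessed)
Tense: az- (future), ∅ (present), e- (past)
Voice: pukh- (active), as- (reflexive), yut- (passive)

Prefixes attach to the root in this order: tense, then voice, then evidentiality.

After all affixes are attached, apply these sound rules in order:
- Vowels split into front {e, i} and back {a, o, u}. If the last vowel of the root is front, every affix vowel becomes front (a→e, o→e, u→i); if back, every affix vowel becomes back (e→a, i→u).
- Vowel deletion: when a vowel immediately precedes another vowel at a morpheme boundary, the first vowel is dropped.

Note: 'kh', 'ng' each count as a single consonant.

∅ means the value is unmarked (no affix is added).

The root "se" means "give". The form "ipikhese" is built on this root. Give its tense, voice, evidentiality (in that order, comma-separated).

past, active, hearsay

Segment: i-pukh-e-se.
tense: e- → past.
voice: pukh- → active.
evidentiality: ey/i- → hearsay.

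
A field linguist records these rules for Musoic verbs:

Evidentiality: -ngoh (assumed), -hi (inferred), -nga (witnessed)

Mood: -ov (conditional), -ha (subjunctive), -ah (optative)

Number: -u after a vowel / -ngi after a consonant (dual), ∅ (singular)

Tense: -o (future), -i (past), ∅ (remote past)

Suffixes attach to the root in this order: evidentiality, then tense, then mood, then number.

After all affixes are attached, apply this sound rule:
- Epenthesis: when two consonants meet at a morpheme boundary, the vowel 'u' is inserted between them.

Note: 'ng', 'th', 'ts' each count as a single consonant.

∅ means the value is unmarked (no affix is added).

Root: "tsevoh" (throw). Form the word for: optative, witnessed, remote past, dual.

tsevohungaahungi

Attach evidentiality witnessed -nga → tsevohnga.
tense = remote past: zero marking, form stays tsevohnga.
Attach mood optative -ah → tsevohngaah.
Attach number dual -ngi (after consonant 'h') → tsevohngaahngi.
Apply epenthesis: tsevohngaahngi → tsevohungaahungi.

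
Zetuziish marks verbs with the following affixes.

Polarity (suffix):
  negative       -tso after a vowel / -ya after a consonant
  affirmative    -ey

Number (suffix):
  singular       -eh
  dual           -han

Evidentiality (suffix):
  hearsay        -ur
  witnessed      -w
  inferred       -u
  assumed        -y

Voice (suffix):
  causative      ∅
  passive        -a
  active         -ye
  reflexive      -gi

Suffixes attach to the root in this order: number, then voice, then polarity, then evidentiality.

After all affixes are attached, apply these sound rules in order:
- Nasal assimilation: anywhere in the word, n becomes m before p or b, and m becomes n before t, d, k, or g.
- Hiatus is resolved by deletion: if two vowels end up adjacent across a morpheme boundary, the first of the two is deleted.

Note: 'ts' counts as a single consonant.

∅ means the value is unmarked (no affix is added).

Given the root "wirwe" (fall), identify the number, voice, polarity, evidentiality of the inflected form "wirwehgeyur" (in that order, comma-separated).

singular, reflexive, affirmative, hearsay

Segment: wirwe-eh-gi-ey-ur.
number: -eh → singular.
voice: -gi → reflexive.
polarity: -ey → affirmative.
evidentiality: -ur → hearsay.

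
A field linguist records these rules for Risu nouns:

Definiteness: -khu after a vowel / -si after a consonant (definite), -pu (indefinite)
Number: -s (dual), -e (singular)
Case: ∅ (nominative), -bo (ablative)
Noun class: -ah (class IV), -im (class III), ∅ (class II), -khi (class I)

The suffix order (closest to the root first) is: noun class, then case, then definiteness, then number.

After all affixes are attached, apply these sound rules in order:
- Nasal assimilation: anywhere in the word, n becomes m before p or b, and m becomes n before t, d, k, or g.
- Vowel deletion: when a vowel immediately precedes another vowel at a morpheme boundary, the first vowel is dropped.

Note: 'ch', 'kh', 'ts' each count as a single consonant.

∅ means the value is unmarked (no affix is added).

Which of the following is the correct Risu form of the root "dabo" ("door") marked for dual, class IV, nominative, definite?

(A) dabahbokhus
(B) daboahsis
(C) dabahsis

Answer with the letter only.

C

Attach noun class class IV -ah → daboah.
case = nominative: zero marking, form stays daboah.
Attach definiteness definite -si (after consonant 'h') → daboahsi.
Attach number dual -s → daboahsis.
Nasal assimilation: no change.
Apply vowel deletion: daboahsis → dabahsis.
So the correct form is dabahsis, option (C).
(B) daboahsis is wrong: it fails to apply the sound rule(s).
(A) dabahbokhus is wrong: it uses ablative instead of nominative for case.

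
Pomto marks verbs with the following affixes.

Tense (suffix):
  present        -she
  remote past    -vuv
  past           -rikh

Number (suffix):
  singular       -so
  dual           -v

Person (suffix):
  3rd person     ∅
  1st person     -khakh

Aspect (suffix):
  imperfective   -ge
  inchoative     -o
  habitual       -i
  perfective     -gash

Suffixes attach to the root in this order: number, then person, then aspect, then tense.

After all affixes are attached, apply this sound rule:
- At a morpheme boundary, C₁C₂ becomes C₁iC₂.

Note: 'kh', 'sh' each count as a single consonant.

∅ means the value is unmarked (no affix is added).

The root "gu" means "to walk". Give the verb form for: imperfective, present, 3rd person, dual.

guvigeshe

Attach number dual -v → guv.
person = 3rd person: zero marking, form stays guv.
Attach aspect imperfective -ge → guvge.
Attach tense present -she → guvgeshe.
Apply epenthesis: guvgeshe → guvigeshe.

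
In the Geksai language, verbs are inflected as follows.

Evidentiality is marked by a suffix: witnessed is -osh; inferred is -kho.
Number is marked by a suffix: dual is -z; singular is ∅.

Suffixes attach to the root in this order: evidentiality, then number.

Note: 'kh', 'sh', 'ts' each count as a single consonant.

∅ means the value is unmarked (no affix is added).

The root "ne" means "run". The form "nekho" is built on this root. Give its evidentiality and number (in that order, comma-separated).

inferred, singular

Segment: ne-kho.
evidentiality: -kho → inferred.
number: ∅ → singular.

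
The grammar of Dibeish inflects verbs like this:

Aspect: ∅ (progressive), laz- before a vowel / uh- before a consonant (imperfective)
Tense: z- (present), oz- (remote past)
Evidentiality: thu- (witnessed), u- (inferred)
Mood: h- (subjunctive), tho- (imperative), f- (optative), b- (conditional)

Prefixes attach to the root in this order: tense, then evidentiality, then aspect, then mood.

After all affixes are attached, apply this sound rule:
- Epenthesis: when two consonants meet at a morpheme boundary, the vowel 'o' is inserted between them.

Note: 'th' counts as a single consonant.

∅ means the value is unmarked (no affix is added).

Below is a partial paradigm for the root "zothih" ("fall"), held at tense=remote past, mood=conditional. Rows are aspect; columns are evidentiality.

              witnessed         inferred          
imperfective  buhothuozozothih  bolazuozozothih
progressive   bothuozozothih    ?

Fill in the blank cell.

buozozothih

Attach tense remote past oz- → ozzothih.
Attach evidentiality inferred u- → uozzothih.
aspect = progressive: zero marking, form stays uozzothih.
Attach mood conditional b- → buozzothih.
Apply epenthesis: buozzothih → buozozothih.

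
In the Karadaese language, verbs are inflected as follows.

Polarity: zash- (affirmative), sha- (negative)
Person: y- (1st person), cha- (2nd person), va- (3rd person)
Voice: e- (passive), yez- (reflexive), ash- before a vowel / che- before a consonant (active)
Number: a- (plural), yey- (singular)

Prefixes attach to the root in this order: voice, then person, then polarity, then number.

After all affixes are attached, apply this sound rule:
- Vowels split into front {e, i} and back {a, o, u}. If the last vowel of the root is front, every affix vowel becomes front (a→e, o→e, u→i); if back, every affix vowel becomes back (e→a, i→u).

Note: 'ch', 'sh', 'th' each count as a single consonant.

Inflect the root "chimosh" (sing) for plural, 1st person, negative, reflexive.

Attach voice reflexive yez- → yezchimosh.
Attach person 1st person y- → yyezchimosh.
Attach polarity negative sha- → shayyezchimosh.
Attach number plural a- → ashayyezchimosh.
Apply vowel harmony: ashayyezchimosh → ashayyazchimosh.

ashayyazchimosh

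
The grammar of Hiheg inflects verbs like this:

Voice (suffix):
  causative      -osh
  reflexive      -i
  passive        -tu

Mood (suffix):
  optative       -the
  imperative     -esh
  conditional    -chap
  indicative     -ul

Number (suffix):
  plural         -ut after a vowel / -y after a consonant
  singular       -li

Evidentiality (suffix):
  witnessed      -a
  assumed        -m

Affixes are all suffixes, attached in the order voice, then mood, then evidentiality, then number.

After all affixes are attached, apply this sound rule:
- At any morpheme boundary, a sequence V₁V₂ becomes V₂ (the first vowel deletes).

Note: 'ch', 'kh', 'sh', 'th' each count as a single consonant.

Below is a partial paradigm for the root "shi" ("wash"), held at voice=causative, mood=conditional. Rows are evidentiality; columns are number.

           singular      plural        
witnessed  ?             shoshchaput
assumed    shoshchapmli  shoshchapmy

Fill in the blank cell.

shoshchapali

Attach voice causative -osh → shiosh.
Attach mood conditional -chap → shioshchap.
Attach evidentiality witnessed -a → shioshchapa.
Attach number singular -li → shioshchapali.
Apply vowel deletion: shioshchapali → shoshchapali.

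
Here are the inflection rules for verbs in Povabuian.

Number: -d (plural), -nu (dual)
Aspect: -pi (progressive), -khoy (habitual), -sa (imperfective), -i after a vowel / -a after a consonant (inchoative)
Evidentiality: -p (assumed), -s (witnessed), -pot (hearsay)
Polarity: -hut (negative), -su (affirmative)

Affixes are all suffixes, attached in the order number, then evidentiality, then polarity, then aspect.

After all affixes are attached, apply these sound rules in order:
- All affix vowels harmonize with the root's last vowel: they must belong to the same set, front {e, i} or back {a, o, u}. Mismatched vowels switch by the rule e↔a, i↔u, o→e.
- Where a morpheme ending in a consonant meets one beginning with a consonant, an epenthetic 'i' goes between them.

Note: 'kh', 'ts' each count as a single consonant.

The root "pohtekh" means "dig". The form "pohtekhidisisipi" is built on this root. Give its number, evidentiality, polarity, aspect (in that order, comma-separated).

plural, witnessed, affirmative, progressive

Segment: pohtekh-d-s-su-pi.
number: -d → plural.
evidentiality: -s → witnessed.
polarity: -su → affirmative.
aspect: -pi → progressive.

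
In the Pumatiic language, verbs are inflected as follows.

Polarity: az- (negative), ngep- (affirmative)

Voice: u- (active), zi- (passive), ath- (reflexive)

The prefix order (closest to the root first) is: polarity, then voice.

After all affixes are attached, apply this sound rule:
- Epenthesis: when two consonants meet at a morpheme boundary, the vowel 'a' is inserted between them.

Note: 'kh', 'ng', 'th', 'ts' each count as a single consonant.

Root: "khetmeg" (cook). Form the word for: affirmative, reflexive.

Attach polarity affirmative ngep- → ngepkhetmeg.
Attach voice reflexive ath- → athngepkhetmeg.
Apply epenthesis: athngepkhetmeg → athangepakhetmeg.

athangepakhetmeg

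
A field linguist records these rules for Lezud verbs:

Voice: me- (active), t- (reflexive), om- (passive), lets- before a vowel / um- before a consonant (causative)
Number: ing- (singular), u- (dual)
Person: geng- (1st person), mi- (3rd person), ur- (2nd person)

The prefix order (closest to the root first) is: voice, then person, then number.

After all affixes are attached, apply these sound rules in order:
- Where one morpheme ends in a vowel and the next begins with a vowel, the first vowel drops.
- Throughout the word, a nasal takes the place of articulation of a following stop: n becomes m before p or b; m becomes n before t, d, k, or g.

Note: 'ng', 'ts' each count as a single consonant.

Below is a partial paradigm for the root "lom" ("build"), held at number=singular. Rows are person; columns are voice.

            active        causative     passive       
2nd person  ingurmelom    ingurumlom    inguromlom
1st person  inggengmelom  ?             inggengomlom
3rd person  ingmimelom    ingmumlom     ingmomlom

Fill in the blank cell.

inggengumlom

Attach voice causative um- (before consonant 'l') → umlom.
Attach person 1st person geng- → gengumlom.
Attach number singular ing- → inggengumlom.
Vowel deletion: no change.
Nasal assimilation: no change.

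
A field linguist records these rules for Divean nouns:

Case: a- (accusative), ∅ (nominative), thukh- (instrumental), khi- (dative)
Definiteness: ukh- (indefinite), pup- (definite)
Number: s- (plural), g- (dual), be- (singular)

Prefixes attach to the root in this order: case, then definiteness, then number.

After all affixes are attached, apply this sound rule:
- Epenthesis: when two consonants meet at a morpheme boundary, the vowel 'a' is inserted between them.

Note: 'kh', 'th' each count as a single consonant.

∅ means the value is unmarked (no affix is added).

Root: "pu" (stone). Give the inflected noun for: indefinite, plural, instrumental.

sukhathukhapu

Attach case instrumental thukh- → thukhpu.
Attach definiteness indefinite ukh- → ukhthukhpu.
Attach number plural s- → sukhthukhpu.
Apply epenthesis: sukhthukhpu → sukhathukhapu.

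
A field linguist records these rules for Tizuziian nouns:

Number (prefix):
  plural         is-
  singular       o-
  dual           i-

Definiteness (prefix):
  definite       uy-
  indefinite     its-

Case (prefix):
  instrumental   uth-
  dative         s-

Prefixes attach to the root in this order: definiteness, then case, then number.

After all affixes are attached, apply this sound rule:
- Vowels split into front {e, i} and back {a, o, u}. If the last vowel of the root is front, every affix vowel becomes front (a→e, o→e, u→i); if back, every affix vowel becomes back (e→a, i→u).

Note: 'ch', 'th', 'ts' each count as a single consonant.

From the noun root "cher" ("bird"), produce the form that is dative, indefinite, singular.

esitscher

Attach definiteness indefinite its- → itscher.
Attach case dative s- → sitscher.
Attach number singular o- → ositscher.
Apply vowel harmony: ositscher → esitscher.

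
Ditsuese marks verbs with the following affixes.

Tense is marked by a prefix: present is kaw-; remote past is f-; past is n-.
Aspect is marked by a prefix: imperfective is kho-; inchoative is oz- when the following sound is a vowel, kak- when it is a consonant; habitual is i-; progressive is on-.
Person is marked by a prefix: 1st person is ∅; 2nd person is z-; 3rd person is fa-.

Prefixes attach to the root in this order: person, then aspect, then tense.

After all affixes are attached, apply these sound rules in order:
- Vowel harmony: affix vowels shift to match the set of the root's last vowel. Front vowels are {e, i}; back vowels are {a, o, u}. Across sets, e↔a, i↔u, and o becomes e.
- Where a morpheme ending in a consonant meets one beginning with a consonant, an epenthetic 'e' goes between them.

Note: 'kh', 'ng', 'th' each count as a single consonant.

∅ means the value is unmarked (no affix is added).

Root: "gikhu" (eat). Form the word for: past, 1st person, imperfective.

person = 1st person: zero marking, form stays gikhu.
Attach aspect imperfective kho- → khogikhu.
Attach tense past n- → nkhogikhu.
Vowel harmony: no change.
Apply epenthesis: nkhogikhu → nekhogikhu.

nekhogikhu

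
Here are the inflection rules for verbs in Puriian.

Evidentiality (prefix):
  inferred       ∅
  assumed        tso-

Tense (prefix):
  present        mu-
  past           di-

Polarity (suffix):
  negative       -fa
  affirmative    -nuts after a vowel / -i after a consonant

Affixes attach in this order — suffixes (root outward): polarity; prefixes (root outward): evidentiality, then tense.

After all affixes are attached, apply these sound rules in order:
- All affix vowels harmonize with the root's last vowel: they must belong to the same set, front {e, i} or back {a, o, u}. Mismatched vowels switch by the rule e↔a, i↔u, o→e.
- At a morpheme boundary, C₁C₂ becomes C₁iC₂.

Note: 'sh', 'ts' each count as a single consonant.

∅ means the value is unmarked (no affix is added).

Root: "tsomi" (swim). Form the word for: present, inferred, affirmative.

mitsominits

Attach polarity affirmative -nuts (after vowel 'i') → tsominuts.
evidentiality = inferred: zero marking, form stays tsominuts.
Attach tense present mu- → mutsominuts.
Apply vowel harmony: mutsominuts → mitsominits.
Epenthesis: no change.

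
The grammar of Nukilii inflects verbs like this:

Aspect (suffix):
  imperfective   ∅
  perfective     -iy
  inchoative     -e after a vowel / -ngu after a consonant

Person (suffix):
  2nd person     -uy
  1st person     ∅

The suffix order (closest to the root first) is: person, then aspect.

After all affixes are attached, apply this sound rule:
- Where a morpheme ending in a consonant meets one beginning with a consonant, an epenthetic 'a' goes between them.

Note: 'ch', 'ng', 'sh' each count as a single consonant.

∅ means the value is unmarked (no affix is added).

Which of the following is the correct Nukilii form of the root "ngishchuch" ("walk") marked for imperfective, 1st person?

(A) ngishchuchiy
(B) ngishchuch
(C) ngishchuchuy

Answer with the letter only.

B

person = 1st person: zero marking, form stays ngishchuch.
aspect = imperfective: zero marking, form stays ngishchuch.
Epenthesis: no change.
So the correct form is ngishchuch, option (B).
(C) ngishchuchuy is wrong: it uses 2nd person instead of 1st person for person.
(A) ngishchuchiy is wrong: it uses perfective instead of imperfective for aspect.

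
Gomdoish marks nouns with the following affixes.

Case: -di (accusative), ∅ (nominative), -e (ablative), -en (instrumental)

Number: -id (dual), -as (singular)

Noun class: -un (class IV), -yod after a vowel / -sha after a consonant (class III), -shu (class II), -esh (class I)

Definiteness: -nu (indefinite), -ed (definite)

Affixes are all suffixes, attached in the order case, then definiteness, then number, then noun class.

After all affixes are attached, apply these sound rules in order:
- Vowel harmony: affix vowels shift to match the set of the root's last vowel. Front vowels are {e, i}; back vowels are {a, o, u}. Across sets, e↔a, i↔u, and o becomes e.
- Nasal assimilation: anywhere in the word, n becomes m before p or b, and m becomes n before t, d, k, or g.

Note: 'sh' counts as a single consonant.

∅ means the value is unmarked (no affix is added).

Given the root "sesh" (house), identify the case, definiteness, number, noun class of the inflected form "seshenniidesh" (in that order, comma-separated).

instrumental, indefinite, dual, class I

Segment: sesh-en-nu-id-esh.
case: -en → instrumental.
definiteness: -nu → indefinite.
number: -id → dual.
noun class: -esh → class I.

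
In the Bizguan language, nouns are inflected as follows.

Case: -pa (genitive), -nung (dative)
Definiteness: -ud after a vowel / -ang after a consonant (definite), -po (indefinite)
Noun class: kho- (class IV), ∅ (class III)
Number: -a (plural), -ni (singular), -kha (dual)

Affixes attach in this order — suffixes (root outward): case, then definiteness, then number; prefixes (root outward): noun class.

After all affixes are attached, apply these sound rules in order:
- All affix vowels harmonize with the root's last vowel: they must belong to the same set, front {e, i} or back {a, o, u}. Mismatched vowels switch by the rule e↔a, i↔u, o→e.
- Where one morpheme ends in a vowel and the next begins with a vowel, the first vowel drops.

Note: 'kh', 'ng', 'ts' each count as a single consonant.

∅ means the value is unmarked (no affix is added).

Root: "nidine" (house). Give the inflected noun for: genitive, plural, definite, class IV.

Attach case genitive -pa → nidinepa.
Attach definiteness definite -ud (after vowel 'a') → nidinepaud.
Attach noun class class IV kho- → khonidinepaud.
Attach number plural -a → khonidinepauda.
Apply vowel harmony: khonidinepauda → khenidinepeide.
Apply vowel deletion: khenidinepeide → khenidinepide.

khenidinepide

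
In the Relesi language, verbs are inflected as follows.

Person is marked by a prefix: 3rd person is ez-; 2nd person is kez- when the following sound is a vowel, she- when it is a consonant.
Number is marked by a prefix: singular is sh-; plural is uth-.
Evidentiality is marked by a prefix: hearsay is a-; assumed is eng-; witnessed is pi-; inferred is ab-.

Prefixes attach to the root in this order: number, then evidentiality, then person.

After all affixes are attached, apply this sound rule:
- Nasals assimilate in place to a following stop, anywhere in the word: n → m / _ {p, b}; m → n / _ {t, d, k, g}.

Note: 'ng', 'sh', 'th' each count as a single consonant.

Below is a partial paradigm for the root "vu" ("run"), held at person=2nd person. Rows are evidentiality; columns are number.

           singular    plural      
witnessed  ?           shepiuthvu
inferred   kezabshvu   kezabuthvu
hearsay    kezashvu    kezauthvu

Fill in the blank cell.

Attach number singular sh- → shvu.
Attach evidentiality witnessed pi- → pishvu.
Attach person 2nd person she- (before consonant 'p') → shepishvu.
Nasal assimilation: no change.

shepishvu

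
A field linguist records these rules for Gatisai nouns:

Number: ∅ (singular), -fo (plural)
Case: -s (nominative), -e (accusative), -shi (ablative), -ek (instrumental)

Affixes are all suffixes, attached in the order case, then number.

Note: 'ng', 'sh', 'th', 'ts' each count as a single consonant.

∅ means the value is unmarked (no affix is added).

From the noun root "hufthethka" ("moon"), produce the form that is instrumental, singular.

Attach case instrumental -ek → hufthethkaek.
number = singular: zero marking, form stays hufthethkaek.

hufthethkaek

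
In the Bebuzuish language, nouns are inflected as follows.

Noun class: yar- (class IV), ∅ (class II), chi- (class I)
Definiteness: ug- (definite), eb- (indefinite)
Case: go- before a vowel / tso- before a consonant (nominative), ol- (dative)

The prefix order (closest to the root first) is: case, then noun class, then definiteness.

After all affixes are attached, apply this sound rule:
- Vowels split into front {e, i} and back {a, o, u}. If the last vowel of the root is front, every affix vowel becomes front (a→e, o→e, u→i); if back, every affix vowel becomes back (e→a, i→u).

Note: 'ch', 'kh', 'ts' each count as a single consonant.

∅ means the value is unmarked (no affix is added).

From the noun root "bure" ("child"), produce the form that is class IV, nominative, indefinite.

ebyertsebure

Attach case nominative tso- (before consonant 'b') → tsobure.
Attach noun class class IV yar- → yartsobure.
Attach definiteness indefinite eb- → ebyartsobure.
Apply vowel harmony: ebyartsobure → ebyertsebure.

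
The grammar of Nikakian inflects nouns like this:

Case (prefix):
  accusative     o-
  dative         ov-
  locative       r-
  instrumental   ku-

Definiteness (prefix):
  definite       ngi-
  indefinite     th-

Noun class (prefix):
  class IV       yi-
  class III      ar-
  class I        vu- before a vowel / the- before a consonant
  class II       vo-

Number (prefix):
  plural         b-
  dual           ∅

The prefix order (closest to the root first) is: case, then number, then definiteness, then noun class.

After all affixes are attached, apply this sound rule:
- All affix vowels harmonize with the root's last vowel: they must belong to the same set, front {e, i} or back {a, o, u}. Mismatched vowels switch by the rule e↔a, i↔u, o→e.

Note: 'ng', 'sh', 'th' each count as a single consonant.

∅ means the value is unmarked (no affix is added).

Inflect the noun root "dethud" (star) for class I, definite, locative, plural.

thangubrdethud

Attach case locative r- → rdethud.
Attach number plural b- → brdethud.
Attach definiteness definite ngi- → ngibrdethud.
Attach noun class class I the- (before consonant 'ng') → thengibrdethud.
Apply vowel harmony: thengibrdethud → thangubrdethud.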